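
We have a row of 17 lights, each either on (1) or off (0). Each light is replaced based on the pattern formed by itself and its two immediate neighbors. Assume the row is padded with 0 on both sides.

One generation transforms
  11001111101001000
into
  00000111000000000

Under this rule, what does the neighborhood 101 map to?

At position 9 the neighborhood is 101; the next row has 0 there.

0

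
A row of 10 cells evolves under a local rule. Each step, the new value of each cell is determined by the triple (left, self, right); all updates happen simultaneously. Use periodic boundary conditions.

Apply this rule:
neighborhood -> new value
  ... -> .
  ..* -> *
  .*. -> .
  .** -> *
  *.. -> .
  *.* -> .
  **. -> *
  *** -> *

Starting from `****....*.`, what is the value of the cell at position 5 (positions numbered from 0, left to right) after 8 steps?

*

****...*..
****..*..*
****.*..**
****...***
****..****
****.*****
****.*****  (fixed point — unchanged through step 8)
position 5 holds *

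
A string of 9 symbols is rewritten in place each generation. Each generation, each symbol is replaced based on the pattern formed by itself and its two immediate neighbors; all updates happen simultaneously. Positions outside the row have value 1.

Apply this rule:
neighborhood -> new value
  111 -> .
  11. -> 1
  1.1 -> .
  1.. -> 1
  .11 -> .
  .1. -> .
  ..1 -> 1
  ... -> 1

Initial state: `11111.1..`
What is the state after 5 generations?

..1..1111

generation 1: ....1..11
generation 2: 1111.11..
generation 3: ...1..111
generation 4: 111.11...
generation 5: ..1..1111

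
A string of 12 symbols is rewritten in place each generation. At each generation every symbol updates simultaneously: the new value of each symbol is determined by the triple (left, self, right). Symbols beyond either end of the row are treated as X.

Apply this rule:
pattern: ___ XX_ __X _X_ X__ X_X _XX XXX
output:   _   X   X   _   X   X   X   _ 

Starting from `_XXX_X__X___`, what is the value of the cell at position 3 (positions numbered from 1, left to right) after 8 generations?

XX_XX_XX_X_X
_XXXXXXXX_XX
XX______XXX_
_XX____XX_XX
XXXX__XXXXX_
___XXXX___XX
X_XX__XX_XX_
XXXXXXXXXXXX
position 3 holds X

X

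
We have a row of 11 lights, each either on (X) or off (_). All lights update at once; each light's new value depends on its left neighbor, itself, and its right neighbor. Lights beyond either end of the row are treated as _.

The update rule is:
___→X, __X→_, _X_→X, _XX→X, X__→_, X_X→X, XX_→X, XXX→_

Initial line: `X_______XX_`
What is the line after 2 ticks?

X_XXXXX_XX_
XXX___XXXX_

XXX___XXXX_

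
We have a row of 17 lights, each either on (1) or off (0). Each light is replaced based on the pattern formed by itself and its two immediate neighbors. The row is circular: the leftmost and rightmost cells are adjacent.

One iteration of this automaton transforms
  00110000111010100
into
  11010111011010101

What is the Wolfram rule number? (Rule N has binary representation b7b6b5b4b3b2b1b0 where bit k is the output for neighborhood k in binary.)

199

position 9: 111 → 1  (bit 7 = 1)
position 3: 110 → 1  (bit 6 = 1)
position 11: 101 → 0  (bit 5 = 0)
position 4: 100 → 0  (bit 4 = 0)
position 2: 011 → 0  (bit 3 = 0)
position 12: 010 → 1  (bit 2 = 1)
position 1: 001 → 1  (bit 1 = 1)
position 0: 000 → 1  (bit 0 = 1)
bits b7..b0 = 11000111 = 199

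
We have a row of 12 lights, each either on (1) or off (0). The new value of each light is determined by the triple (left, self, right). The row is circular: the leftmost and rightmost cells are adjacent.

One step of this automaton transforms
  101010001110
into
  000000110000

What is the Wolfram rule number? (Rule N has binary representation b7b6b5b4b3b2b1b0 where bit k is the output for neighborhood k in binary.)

position 9: 111 → 0  (bit 7 = 0)
position 10: 110 → 0  (bit 6 = 0)
position 1: 101 → 0  (bit 5 = 0)
position 5: 100 → 0  (bit 4 = 0)
position 8: 011 → 0  (bit 3 = 0)
position 0: 010 → 0  (bit 2 = 0)
position 7: 001 → 1  (bit 1 = 1)
position 6: 000 → 1  (bit 0 = 1)
bits b7..b0 = 00000011 = 3

3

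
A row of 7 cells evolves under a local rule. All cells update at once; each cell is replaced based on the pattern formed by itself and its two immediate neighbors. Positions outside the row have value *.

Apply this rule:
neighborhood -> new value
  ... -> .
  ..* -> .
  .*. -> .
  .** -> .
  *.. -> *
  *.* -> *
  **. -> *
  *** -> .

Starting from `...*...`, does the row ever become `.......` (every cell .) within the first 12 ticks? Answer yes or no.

*...*..
**...*.
.**...*
*.**...
**.**..
.**.**.
*.**.**
**.**..  (repeats tick 5; period 3)
tick 12: .**.**.
tick 12 is .**.**., still not uniform .

no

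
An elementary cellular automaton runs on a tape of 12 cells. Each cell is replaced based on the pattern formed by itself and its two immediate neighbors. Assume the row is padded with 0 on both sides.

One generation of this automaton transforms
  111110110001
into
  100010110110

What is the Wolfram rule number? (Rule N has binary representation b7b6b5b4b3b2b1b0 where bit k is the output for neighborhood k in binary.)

position 1: 111 → 0  (bit 7 = 0)
position 4: 110 → 1  (bit 6 = 1)
position 5: 101 → 0  (bit 5 = 0)
position 8: 100 → 0  (bit 4 = 0)
position 0: 011 → 1  (bit 3 = 1)
position 11: 010 → 0  (bit 2 = 0)
position 10: 001 → 1  (bit 1 = 1)
position 9: 000 → 1  (bit 0 = 1)
bits b7..b0 = 01001011 = 75

75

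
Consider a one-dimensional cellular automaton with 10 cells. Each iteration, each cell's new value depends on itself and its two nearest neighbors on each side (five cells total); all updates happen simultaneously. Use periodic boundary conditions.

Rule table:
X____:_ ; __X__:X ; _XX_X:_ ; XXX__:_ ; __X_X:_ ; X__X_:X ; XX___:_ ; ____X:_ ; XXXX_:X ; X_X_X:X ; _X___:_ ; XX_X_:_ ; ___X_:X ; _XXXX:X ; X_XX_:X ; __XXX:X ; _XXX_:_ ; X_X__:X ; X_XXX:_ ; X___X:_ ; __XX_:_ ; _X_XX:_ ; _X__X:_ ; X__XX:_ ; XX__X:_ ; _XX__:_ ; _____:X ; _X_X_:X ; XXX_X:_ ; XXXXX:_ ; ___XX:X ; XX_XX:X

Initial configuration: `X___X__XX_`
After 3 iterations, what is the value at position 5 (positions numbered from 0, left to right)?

_

X__XX_____
X______X_X
___XX_X__X
position 5 holds _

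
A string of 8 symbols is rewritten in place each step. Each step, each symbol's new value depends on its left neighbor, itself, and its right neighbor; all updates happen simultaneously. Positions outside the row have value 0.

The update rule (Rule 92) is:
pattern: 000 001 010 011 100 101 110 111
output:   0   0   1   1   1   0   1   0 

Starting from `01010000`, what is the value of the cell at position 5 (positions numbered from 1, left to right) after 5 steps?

0

01011000
01011100
01010110
01010111
01010101
position 5 holds 0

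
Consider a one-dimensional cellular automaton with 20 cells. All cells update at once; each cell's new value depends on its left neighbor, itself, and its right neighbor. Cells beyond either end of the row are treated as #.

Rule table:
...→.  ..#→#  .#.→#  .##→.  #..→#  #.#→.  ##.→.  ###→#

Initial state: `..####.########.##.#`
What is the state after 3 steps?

##.##...######......
#....#.#.####.#....#
.#..##.#..##..##..#.

.#..##.#..##..##..#.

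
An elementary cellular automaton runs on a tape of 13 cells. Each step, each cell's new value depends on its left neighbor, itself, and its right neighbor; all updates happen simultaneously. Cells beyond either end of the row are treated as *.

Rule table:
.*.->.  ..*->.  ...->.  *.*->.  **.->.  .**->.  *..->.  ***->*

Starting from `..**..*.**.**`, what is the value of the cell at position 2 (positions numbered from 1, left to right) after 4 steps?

............*
.............
.............  (fixed point — unchanged through step 4)
position 2 holds .

.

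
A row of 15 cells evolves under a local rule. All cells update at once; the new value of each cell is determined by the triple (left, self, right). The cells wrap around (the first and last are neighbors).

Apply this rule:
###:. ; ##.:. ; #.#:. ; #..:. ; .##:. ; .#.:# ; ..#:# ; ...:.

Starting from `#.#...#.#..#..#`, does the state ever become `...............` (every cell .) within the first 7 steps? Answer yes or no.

..#..##.#.##.#.
.##.#...#....#.
#...#..##...##.
#..##.#....#...
#.#...#...##..#
..#..##..#...#.
.##.#...##..##.
step 7 is .##.#...##..##., still not uniform .

no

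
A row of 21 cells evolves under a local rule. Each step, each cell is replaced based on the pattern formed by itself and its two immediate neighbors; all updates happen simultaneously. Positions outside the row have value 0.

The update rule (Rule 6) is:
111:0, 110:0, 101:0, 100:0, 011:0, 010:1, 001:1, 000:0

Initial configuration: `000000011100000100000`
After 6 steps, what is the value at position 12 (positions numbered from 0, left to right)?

step 1: 000000100000001100000
step 2: 000001100000010000000
step 3: 000010000000110000000
step 4: 000110000001000000000
step 5: 001000000011000000000
step 6: 011000000100000000000
position 12 holds 0

0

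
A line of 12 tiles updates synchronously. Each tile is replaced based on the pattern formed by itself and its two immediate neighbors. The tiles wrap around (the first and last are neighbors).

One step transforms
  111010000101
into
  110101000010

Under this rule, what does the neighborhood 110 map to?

0

At position 2 the neighborhood is 110; the next row has 0 there.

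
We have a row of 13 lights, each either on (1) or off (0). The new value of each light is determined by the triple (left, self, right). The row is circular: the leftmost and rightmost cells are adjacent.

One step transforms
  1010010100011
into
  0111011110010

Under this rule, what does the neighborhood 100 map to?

At position 3 the neighborhood is 100; the next row has 1 there.

1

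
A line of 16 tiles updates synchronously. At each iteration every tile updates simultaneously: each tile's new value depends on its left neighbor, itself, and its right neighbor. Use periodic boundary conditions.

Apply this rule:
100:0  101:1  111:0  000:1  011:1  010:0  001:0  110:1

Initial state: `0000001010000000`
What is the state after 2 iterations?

0000100000100000

1111100100111111
0000100000100000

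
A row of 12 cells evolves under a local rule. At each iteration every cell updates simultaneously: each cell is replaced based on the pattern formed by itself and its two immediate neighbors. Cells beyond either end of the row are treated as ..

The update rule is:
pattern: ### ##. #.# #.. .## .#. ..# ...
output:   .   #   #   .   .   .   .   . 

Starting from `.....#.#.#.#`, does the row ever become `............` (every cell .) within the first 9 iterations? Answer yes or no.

yes

iteration 1: ......#.#.#.
iteration 2: .......#.#..
iteration 3: ........#...
iteration 4: ............
all cells are . at iteration 4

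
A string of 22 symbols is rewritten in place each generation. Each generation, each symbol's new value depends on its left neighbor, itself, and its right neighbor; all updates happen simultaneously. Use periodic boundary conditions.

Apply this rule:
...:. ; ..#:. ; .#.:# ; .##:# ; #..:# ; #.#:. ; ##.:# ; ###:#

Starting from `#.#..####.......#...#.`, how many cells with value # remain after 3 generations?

14

generation 1: #.##.#####......##..#.
generation 2: #.##.######.....###.#.
generation 3: #.##.#######....###.#.
count of #: 14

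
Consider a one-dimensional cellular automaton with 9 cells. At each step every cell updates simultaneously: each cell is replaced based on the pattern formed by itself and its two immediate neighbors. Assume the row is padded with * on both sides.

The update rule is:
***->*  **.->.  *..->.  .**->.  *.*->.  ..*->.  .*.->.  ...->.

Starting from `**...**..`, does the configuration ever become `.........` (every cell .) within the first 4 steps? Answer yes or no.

yes

step 1: *........
step 2: .........
all cells are . at step 2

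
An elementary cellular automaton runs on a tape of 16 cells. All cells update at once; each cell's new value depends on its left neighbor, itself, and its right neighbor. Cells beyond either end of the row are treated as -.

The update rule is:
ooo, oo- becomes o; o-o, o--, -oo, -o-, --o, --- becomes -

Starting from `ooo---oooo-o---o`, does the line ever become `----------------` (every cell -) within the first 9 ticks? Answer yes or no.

yes

tick 1: -oo----ooo------
tick 2: --o-----oo------
tick 3: ---------o------
tick 4: ----------------
all cells are - at tick 4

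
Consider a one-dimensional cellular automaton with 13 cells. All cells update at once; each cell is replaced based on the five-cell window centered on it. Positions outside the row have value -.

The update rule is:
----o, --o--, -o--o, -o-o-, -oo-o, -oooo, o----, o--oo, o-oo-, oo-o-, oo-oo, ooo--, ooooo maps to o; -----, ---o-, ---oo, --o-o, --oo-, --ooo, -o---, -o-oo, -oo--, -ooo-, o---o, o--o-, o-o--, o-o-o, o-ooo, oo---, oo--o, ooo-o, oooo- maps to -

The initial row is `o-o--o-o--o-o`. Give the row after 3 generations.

generation 1: -o-o--o-o--o-
generation 2: --o-o--o-o-o-
generation 3: o--o-o--o-o--

o--o-o--o-o--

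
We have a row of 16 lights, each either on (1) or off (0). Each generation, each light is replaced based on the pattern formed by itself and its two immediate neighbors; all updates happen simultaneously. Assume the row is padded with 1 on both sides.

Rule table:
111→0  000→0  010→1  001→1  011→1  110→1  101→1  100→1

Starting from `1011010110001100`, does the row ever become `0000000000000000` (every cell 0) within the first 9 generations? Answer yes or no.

generation 1: 1111111111011111
generation 2: 0000000001110000
generation 3: 1000000011011001
generation 4: 1100000111111111
generation 5: 0110001100000000
generation 6: 1111011110000001
generation 7: 0001110011000011
generation 8: 1011011111100110
generation 9: 1111110000111111
generation 9 is 1111110000111111, still not uniform 0

no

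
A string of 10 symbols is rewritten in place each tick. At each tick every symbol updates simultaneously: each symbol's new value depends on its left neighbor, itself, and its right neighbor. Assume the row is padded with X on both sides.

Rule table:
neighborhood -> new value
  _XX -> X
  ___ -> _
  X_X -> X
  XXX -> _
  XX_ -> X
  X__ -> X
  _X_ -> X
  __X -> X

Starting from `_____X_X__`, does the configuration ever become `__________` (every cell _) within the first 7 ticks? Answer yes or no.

X___XXXXXX
XX_XX_____
_XXXXX___X
XX___XX_XX
_XX_XXXXX_
XXXXX___XX
____XX_XX_
tick 7 is ____XX_XX_, still not uniform _

no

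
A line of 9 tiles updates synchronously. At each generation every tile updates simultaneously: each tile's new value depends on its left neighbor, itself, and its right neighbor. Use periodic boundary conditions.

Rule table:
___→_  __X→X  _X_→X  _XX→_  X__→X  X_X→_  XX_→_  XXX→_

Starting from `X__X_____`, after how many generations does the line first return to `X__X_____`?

generation 1: XXXXX___X
generation 2: _____X_X_
generation 3: ____XX_XX
generation 4: X__X_____

4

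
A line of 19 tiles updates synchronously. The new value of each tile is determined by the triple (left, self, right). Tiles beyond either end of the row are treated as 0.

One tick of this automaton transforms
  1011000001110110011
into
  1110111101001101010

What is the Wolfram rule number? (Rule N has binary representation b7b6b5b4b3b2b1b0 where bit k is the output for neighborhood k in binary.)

position 10: 111 → 0  (bit 7 = 0)
position 3: 110 → 0  (bit 6 = 0)
position 1: 101 → 1  (bit 5 = 1)
position 4: 100 → 1  (bit 4 = 1)
position 2: 011 → 1  (bit 3 = 1)
position 0: 010 → 1  (bit 2 = 1)
position 8: 001 → 0  (bit 1 = 0)
position 5: 000 → 1  (bit 0 = 1)
bits b7..b0 = 00111101 = 61

61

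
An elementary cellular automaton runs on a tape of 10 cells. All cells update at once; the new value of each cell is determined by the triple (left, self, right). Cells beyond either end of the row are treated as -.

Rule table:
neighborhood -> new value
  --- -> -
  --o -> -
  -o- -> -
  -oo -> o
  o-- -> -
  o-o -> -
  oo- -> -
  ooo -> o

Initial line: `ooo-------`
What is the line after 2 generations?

oo--------
o---------

o---------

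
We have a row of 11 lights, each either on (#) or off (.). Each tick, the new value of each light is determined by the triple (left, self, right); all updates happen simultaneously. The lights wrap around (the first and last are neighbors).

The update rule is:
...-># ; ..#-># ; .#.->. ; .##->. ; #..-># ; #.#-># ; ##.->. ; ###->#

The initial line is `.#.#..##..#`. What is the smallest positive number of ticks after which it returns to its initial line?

2

tick 1: #.#.##..##.
tick 2: .#.#..##..#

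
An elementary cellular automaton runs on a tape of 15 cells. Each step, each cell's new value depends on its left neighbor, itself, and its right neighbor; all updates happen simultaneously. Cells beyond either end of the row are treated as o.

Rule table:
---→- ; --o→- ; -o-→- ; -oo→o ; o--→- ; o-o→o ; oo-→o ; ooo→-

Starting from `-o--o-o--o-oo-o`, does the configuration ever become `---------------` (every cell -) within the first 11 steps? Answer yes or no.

no

o----o----ooooo
o---------o----
o--------------
o--------------  (fixed point — unchanged through step 11)
step 11 is o--------------, still not uniform -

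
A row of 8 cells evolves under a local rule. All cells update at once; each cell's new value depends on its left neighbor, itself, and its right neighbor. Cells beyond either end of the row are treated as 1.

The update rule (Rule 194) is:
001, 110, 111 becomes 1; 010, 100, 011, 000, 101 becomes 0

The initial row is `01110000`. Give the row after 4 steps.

00110001
01010010
00000100
00001001

00001001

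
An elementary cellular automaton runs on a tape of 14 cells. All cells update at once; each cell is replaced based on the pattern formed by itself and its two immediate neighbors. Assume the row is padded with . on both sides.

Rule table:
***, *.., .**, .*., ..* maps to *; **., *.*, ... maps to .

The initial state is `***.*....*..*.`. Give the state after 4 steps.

*.*.*******..*

step 1: **..**..******
step 2: *.***.*******.
step 3: *.**..******.*
step 4: *.*.*******..*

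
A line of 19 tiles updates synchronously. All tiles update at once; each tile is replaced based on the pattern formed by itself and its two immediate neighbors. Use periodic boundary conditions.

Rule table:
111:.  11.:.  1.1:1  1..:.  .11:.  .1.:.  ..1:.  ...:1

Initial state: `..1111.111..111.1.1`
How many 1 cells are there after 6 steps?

16

......1........1.1.
11111...111111..1..
......1............
11111...11111111111
......1............  (repeats step 3; period 2)
step 6: 11111...11111111111
count of 1: 16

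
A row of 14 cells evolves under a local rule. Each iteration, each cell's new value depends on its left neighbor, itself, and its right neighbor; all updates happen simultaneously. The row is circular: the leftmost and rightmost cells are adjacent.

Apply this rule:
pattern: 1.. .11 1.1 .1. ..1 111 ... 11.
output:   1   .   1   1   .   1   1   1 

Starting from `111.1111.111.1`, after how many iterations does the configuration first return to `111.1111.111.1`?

1111.1111.111.
.1111.1111.111
1.1111.1111.11
11.1111.1111.1
111.1111.1111.
.111.1111.1111
1.111.1111.111
11.111.1111.11
111.111.1111.1
1111.111.1111.
.1111.111.1111
1.1111.111.111
11.1111.111.11
111.1111.111.1

14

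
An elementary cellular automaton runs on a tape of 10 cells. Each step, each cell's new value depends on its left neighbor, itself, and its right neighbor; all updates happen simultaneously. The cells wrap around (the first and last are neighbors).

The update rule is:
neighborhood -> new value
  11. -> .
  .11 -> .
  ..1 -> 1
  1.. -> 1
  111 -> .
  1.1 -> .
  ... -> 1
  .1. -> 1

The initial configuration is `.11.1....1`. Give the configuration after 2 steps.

1111......

....111111
1111......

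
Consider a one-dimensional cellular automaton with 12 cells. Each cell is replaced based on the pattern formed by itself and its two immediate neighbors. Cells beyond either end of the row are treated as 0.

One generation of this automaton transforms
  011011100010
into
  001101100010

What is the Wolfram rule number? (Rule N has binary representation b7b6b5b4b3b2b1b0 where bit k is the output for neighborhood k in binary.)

position 5: 111 → 1  (bit 7 = 1)
position 2: 110 → 1  (bit 6 = 1)
position 3: 101 → 1  (bit 5 = 1)
position 7: 100 → 0  (bit 4 = 0)
position 1: 011 → 0  (bit 3 = 0)
position 10: 010 → 1  (bit 2 = 1)
position 0: 001 → 0  (bit 1 = 0)
position 8: 000 → 0  (bit 0 = 0)
bits b7..b0 = 11100100 = 228

228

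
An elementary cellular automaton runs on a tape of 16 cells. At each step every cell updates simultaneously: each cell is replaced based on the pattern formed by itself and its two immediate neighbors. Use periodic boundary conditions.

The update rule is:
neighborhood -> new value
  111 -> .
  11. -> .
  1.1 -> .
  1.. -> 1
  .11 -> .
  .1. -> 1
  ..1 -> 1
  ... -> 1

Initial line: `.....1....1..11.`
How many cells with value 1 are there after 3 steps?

14

1111111111111..1
.............11.
1111111111111..1
count of 1: 14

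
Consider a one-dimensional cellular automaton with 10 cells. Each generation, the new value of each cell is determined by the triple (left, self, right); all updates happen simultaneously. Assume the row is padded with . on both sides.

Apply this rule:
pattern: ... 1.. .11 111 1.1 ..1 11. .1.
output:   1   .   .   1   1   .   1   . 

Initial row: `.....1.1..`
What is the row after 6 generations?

1111..1..1
.111......
..11.11111
1..11.1111
....11.111
111..11.11

111..11.11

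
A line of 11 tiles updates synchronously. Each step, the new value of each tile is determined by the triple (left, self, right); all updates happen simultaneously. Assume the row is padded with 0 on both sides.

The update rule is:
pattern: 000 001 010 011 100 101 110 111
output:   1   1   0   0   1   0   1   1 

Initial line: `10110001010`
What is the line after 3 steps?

01100111111

00011110001
11101111110
01100111111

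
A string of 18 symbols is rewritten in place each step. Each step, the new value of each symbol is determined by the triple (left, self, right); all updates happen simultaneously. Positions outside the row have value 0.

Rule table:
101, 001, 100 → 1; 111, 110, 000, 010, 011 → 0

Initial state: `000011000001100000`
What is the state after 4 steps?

000100100010010000
001011010101101000
010100101010010100
101011010101101010

101011010101101010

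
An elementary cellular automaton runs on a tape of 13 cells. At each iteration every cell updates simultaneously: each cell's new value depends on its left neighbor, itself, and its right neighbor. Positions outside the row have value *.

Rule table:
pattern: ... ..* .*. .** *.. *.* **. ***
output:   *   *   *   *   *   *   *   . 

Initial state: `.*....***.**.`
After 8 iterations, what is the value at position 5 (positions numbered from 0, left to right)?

.

iteration 1: *******.*****
iteration 2: ......***....
iteration 3: *******.*****  (repeats iteration 1; period 2)
iteration 8: ......***....
position 5 holds .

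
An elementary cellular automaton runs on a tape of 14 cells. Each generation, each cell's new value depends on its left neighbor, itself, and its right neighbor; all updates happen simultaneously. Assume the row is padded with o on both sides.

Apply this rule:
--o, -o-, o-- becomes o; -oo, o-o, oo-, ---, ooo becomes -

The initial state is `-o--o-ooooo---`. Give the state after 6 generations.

-oooo------o-o
-----o----oo--
o---ooo--o--oo
-o-o---ooooo--
-o-oo-o-----oo
-o----oo---o--

-o----oo---o--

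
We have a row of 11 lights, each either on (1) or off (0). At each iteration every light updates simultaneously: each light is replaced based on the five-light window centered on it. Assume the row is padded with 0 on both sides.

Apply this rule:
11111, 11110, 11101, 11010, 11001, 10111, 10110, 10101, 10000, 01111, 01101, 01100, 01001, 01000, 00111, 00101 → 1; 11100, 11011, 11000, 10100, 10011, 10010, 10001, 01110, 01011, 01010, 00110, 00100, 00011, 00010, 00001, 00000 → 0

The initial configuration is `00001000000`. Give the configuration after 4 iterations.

iteration 1: 00000110000
iteration 2: 00000010100
iteration 3: 00000010011
iteration 4: 00000001001

00000001001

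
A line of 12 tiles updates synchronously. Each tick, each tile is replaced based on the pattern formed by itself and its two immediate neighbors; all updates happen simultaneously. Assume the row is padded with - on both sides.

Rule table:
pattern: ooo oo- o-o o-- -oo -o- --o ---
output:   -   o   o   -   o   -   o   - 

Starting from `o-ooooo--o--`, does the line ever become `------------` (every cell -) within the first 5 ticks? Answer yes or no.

no

-oo---o-o---
ooo--o-o----
o-o-o-o-----
-o-o-o------
o-o-o-------
tick 5 is o-o-o-------, still not uniform -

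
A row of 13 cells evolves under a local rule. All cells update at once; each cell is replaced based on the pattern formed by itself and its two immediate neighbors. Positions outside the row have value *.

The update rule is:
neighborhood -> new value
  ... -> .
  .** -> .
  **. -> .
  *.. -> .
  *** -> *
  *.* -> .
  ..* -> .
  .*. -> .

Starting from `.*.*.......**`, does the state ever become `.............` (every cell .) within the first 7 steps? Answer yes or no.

yes

............*
.............
all cells are . at step 2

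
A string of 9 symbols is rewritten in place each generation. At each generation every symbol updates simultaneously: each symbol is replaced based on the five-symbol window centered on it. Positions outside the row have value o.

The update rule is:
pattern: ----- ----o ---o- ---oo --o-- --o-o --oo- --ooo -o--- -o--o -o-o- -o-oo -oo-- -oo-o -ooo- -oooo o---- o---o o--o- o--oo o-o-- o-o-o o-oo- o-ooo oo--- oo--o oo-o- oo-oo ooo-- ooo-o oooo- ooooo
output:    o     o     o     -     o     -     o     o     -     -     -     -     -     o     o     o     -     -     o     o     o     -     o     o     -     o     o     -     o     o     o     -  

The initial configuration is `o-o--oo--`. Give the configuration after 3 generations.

generation 1: ooo-oo-oo
generation 2: -oo-oo-oo
generation 3: -oo-oo-oo

-oo-oo-oo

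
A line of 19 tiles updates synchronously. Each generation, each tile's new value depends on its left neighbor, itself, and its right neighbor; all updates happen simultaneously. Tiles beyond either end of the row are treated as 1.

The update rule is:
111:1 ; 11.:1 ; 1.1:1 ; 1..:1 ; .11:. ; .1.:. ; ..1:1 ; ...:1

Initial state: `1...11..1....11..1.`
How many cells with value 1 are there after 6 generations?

16

1111.111.1111.111.1
11111.111.1111.111.
111111.111.1111.111
1111111.111.1111.11
11111111.111.1111.1
111111111.111.1111.
count of 1: 16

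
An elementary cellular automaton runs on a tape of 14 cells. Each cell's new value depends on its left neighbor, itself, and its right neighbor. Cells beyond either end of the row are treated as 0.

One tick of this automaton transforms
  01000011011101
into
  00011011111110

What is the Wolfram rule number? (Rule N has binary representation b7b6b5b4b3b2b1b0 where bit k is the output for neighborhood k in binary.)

position 10: 111 → 1  (bit 7 = 1)
position 7: 110 → 1  (bit 6 = 1)
position 8: 101 → 1  (bit 5 = 1)
position 2: 100 → 0  (bit 4 = 0)
position 6: 011 → 1  (bit 3 = 1)
position 1: 010 → 0  (bit 2 = 0)
position 0: 001 → 0  (bit 1 = 0)
position 3: 000 → 1  (bit 0 = 1)
bits b7..b0 = 11101001 = 233

233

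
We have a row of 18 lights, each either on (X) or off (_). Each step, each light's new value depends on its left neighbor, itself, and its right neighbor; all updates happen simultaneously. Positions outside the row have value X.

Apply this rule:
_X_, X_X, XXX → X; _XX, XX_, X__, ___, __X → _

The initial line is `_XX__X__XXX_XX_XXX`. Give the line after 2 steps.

X____X___X_X__X_XX
_____X___XXX__XX_X

_____X___XXX__XX_X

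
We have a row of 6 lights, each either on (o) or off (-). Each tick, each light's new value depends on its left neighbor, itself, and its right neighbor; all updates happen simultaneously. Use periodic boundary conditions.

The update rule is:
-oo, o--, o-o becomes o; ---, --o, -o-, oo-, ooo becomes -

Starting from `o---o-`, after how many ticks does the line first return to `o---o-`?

-o---o
o-o---
-o-o--
--o-o-
---o-o
o---o-

6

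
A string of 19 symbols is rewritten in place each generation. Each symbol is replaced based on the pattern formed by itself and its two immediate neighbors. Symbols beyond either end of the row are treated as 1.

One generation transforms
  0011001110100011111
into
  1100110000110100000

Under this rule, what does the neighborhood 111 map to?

At position 7 the neighborhood is 111; the next row has 0 there.

0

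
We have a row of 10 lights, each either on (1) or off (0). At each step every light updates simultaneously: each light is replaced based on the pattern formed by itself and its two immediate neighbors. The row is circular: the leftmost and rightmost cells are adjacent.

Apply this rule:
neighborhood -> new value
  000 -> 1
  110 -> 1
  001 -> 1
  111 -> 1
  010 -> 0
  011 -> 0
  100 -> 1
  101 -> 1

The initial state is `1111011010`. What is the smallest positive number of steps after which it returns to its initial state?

0111101101
1011110110
0101111011
1010111101
1101011110
0110101111
1011010111
1101101011
1110110101
1111011010

10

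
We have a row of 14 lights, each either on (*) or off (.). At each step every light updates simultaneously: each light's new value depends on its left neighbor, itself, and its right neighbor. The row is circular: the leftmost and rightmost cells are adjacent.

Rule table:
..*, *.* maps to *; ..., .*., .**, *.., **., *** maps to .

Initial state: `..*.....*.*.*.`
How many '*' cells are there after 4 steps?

.*.....*.*.*..
*.....*.*.*...
.....*.*.*...*
....*.*.*...*.
count of *: 4

4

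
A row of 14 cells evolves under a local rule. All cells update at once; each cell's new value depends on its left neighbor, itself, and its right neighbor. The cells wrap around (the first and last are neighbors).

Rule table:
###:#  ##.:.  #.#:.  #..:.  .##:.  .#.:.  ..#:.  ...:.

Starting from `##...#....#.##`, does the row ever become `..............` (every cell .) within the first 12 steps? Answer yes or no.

#............#
..............
all cells are . at step 2

yes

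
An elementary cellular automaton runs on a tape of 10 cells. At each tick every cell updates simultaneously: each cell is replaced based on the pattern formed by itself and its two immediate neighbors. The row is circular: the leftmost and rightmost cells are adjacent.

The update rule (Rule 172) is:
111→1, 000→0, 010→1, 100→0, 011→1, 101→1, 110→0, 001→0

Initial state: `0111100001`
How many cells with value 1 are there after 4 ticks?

tick 1: 1111000001
tick 2: 1110000001
tick 3: 1100000001
tick 4: 1000000001
count of 1: 2

2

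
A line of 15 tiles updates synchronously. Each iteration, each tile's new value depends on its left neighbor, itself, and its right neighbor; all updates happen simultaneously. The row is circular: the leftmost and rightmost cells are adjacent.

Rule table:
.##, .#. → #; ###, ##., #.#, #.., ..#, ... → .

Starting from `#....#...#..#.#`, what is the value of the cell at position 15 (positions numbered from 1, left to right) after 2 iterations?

#

.....#...#..#.#
.....#...#..#.#
position 15 holds #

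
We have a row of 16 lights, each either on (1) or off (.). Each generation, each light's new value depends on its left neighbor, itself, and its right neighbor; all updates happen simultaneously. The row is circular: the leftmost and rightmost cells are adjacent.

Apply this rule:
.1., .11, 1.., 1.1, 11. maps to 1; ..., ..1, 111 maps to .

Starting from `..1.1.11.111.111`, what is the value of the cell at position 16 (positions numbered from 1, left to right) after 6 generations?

1.11111111.111.1
111......111.111
..11.....1.111..
..111....111.11.
..1.11...1.11111
1.11111..111...1
position 16 holds 1

1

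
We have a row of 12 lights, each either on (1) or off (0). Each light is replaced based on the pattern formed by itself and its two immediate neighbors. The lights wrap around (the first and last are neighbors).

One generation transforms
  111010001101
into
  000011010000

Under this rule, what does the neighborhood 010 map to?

1

At position 4 the neighborhood is 010; the next row has 1 there.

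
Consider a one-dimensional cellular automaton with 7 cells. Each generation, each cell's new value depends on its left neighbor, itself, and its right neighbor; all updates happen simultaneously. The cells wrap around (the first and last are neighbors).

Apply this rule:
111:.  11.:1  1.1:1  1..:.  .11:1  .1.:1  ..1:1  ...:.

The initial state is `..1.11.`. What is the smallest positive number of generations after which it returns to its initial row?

generation 1: .11111.
generation 2: 11...1.
generation 3: 11..111
generation 4: .1.11..
generation 5: 11111..
generation 6: 1...1.1
generation 7: 1..1111
generation 8: 1.11...
generation 9: 1111..1
generation 10: ...1.11
generation 11: ..11111
generation 12: .11...1
generation 13: 111..11
generation 14: ..1.11.

14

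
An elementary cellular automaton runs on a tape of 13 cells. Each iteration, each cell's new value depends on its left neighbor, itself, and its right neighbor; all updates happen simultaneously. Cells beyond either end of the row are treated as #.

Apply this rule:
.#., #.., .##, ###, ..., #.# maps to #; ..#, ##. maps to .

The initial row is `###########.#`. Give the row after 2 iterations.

##########.##
#########.###

#########.###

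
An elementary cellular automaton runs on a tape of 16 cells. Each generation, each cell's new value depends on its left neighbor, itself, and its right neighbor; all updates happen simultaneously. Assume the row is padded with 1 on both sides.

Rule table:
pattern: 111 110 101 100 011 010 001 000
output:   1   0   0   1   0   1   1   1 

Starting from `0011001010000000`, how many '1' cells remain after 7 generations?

1100111011111111
1011010001111111
0000011110111111
1111101100011111
1111000011101111
1110111101000111
1100011001111011
count of 1: 10

10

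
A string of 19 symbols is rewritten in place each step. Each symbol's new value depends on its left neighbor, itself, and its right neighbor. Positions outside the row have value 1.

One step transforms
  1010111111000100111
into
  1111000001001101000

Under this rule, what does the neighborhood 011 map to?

At position 4 the neighborhood is 011; the next row has 0 there.

0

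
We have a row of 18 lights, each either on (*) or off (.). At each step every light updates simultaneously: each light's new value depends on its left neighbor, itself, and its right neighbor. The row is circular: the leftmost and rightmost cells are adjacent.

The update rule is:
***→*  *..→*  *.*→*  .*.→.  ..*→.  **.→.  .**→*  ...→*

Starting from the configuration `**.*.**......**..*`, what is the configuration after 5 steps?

*.*.**.*****.*.*.*
.*.**.*****.*.*.**
*.**.*****.*.*.**.
.**.*****.*.*.**.*
**.*****.*.*.**.*.

**.*****.*.*.**.*.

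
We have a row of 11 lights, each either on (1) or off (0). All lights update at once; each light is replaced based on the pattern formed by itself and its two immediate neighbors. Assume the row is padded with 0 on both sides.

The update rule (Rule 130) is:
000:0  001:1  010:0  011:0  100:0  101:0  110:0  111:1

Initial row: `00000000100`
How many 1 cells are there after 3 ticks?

tick 1: 00000001000
tick 2: 00000010000
tick 3: 00000100000
count of 1: 1

1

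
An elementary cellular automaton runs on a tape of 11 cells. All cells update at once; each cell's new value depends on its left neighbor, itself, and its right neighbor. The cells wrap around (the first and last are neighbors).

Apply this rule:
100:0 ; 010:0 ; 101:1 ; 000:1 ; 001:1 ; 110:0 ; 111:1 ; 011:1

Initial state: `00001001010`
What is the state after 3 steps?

11110010100
11100101001
11001010011

11001010011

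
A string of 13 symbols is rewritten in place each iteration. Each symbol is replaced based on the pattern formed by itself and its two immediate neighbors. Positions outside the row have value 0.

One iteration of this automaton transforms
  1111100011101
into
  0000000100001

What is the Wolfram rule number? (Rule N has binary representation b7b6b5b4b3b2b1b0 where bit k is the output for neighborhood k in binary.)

6

position 1: 111 → 0  (bit 7 = 0)
position 4: 110 → 0  (bit 6 = 0)
position 11: 101 → 0  (bit 5 = 0)
position 5: 100 → 0  (bit 4 = 0)
position 0: 011 → 0  (bit 3 = 0)
position 12: 010 → 1  (bit 2 = 1)
position 7: 001 → 1  (bit 1 = 1)
position 6: 000 → 0  (bit 0 = 0)
bits b7..b0 = 00000110 = 6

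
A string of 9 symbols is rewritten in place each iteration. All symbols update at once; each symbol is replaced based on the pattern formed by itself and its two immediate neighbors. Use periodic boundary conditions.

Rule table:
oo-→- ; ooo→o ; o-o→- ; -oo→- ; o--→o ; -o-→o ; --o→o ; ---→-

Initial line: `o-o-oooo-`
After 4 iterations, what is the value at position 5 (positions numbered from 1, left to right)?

-

o-o--oo--
o-ooo--oo
---o-oo-o
o-oo----o
position 5 holds -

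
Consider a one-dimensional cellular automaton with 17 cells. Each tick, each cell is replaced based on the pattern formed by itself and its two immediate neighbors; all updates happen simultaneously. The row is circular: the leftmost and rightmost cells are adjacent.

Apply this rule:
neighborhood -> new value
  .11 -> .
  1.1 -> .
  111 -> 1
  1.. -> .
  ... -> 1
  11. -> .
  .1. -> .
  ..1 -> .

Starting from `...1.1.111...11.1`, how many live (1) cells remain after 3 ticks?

9

.1......1..1.....
...1111......1111
.1..11..1111..11.
count of 1: 9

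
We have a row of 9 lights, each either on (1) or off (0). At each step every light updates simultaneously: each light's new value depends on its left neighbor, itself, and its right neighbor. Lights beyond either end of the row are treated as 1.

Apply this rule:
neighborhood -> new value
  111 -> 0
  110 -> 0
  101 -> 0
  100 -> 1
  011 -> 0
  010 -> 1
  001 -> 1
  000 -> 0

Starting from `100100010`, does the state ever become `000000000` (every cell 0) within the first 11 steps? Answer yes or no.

011110110
000000000
all cells are 0 at step 2

yes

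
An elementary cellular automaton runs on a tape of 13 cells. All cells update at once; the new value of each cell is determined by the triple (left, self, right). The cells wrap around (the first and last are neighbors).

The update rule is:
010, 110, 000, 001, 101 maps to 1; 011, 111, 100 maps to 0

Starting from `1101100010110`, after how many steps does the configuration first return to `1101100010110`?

39

step 1: 0110101111011
step 2: 1011110001101
step 3: 1100010110110
step 4: 0101111011011
step 5: 1110001101101
step 6: 0010110110110
step 7: 1111011011010
step 8: 0001101101111
step 9: 0110110110001
step 10: 1011011010111
step 11: 1101101111000
step 12: 0110110001011
step 13: 1011010111101
step 14: 1101111000110
step 15: 0110001011011
step 16: 1010111101101
step 17: 1111000110110
step 18: 0001011011011
step 19: 0111101101101
step 20: 1000110110111
step 21: 1011011011000
step 22: 1101101101011
step 23: 0110110111100
step 24: 1011011000101
step 25: 1101101011110
step 26: 0110111100011
step 27: 1011000101101
step 28: 1101011110110
step 29: 0111100011011
step 30: 1000101101101
step 31: 1011110110110
step 32: 1100011011011
step 33: 0101101101100
step 34: 1110110110101
step 35: 0011011011110
step 36: 1101101100010
step 37: 0110110101111
step 38: 1011011110001
step 39: 1101100010110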